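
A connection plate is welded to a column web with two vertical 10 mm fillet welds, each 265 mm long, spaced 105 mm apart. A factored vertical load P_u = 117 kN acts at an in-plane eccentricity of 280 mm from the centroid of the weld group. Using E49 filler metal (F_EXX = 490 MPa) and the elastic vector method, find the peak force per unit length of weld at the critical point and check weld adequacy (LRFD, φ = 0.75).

f_max ≈ 1120 N/mm; adequate

Total weld length L_w = 530 mm. Treat welds as unit-width lines.
Polar moment about centroid: J = 2[d³/12 + d(b/2)²] = 2[265³/12 + 265×52.5²] = 4562000 mm³.
Direct shear f_v = P/L_w = 117×10³ / 530 = 220.8 N/mm (vertical).
Torsion M = P·e = 117×10³ × 280 = 32760000 N·mm.
Critical point at (x, y) = (52.5, 132.5) from centroid. f_tx = M·y/J = 951.4 N/mm; f_ty = M·x/J = 377 N/mm.
Resultant f_max = √[f_tx² + (f_v + f_ty)²] = √[951.4² + (220.8 + 377)²] = 1124 N/mm.
Capacity per unit length: φr_n = 0.75 × 0.6 × 490 × (0.707 × 10) = 1559 N/mm.
1124 ≤ 1559 → adequate.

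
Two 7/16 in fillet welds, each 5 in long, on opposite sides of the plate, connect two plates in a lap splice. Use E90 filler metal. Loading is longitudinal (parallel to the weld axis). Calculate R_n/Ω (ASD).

E90XX → F_EXX = 90 ksi.
Effective throat t_e = 0.707 × 0.4375 = 0.3093 in.
Total length L = 10 in; A_we = 0.3093 × 10 = 3.093 in².
F_nw = 0.6 F_EXX = 0.6 × 90 = 54 ksi.
R_n = 54 × 3.093 = 167 kips; R_n/Ω = 167/2.0 = 83.51 kips.

R_n/Ω ≈ 83.5 kips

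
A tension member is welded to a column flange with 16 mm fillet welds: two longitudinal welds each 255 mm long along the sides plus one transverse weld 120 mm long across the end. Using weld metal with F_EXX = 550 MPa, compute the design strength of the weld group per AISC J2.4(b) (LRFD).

φR_n ≈ 1760 kN

t_e = 0.707 × 16 = 11.31 mm.
R_nwl = 0.6 × 550 × 11.31 × 510 × 10⁻³ = 1904 kN (longitudinal, 2 welds).
R_nwt = 0.6 × 550 × 11.31 × 120 × 10⁻³ = 448 kN (transverse, base value).
(i) R_nwl + R_nwt = 2352 kN; (ii) 0.85 R_nwl + 1.5 R_nwt = 2290 kN.
R_n = max = 2352 kN [governs: (i)]; φR_n = 1764 kN.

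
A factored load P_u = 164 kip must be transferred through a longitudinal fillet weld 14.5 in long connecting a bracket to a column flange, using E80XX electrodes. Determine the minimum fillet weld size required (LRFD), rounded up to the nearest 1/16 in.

w = 1/2 in

E80XX → F_EXX = 80 ksi.
Total weld length L = 14.5 in.
Required throat t_e = P_u / (φ × 0.6 F_EXX × L) = 164 / (0.75 × 0.6 × 80 × 14.5) = 0.3142 in.
Required leg w = t_e / 0.707 = 0.4444 in → use 1/2 in.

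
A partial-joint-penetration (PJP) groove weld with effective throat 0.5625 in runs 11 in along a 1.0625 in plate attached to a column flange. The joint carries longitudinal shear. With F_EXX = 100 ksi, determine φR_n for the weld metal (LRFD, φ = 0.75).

Effective throat (given) t_e = 0.5625 in.
A_we = 0.5625 × 11 = 6.188 in².
F_nw = 0.6 F_EXX = 60 ksi.
φR_n = 0.75 × 60 × 6.188 = 278.4 kips.

φR_n ≈ 278 kips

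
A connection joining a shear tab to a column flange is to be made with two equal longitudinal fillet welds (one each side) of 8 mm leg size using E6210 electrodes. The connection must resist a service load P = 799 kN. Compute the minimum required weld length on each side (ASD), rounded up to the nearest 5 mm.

L = 380 mm on each side

E62XX → F_EXX = 620 MPa.
Throat t_e = 0.707 × 8 = 5.656 mm.
r_n/Ω = (0.6 × 620 × 5.656) / 2.0 = 1052 N/mm = 1.052 kN/mm.
L_req = P / (r_n/Ω) = 799 / 1.052 = 759.5 mm total.
Per side: 759.5 / 2 = 379.7 mm.
Round up → use L = 380 mm on each side.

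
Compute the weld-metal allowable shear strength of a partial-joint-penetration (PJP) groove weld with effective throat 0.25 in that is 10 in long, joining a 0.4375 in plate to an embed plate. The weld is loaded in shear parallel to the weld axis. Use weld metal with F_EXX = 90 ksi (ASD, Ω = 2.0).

R_n/Ω ≈ 67.5 kips

Effective throat (given) t_e = 0.25 in.
A_we = 0.25 × 10 = 2.5 in².
F_nw = 0.6 F_EXX = 54 ksi.
R_n/Ω = (54 × 2.5) / 2.0 = 67.5 kips.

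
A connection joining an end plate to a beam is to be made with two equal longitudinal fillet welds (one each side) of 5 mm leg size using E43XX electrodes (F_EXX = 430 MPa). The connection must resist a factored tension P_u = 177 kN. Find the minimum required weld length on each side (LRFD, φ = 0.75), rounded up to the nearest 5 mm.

Throat t_e = 0.707 × 5 = 3.535 mm.
φr_n = 0.75 × 0.6 × 430 × 3.535 × 10⁻³ = 0.684 kN/mm.
L_req = P_u / φr_n = 177 / 0.684 = 258.8 mm total.
Per side: 258.8 / 2 = 129.4 mm.
Round up → use L = 130 mm on each side.

L = 130 mm on each side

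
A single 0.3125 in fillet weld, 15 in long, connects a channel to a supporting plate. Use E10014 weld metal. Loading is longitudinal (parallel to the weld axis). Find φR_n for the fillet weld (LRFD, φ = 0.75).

E100XX → F_EXX = 100 ksi.
Effective throat t_e = 0.707 × 0.3125 = 0.2209 in.
Total length L = 15 in; A_we = 0.2209 × 15 = 3.314 in².
F_nw = 0.6 F_EXX = 0.6 × 100 = 60 ksi.
φR_n = 0.75 × 60 × 3.314 = 149.1 kips.

φR_n ≈ 149 kips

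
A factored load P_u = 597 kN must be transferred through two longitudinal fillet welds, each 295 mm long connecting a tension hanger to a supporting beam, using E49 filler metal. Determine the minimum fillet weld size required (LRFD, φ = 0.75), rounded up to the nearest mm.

w = 7 mm

E49XX → F_EXX = 490 MPa.
Total weld length L = 590 mm.
Required throat t_e = P_u / (φ × 0.6 F_EXX × L) = 597 / (0.75 × 0.6 × 490 × 590 × 10⁻³) = 4.589 mm.
Required leg w = t_e / 0.707 = 6.491 mm → use 7 mm.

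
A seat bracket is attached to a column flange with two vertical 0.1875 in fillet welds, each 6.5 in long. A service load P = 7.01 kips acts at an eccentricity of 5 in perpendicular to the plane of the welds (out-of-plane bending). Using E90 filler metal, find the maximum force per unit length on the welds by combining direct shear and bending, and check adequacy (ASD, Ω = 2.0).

f_max ≈ 2.55 kip/in; adequate

E90XX → F_EXX = 90 ksi.
L_w = 2 × 6.5 = 13 in; section modulus (unit throat) S = 2 × L²/6 = 14.08 in².
Direct shear f_v = P/L_w = 7.01/13 = 0.5392 kip/in.
Moment M = P × e = 7.01 × 5 = 35.05 kip·in; bending f_b = M/S = 2.489 kip/in.
f_max = √(f_v² + f_b²) = √(0.5392² + 2.489²) = 2.547 kip/in.
r_n/Ω = (1/2.0) × 0.6 × 90 × (0.707 × 0.1875) = 3.579 kip/in → adequate.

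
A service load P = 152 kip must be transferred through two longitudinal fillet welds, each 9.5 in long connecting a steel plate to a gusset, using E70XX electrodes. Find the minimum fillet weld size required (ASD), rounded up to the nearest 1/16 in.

E70XX → F_EXX = 70 ksi.
Total weld length L = 19 in.
Required throat t_e = P × Ω / (0.6 F_EXX × L) = 152 × 2.0 / (0.6 × 70 × 19) = 0.381 in.
Required leg w = t_e / 0.707 = 0.5388 in → use 9/16 in.

w = 9/16 in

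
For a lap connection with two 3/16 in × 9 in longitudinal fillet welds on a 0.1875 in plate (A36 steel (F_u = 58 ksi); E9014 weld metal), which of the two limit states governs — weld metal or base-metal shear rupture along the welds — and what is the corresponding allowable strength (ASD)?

E90XX → F_EXX = 90 ksi.
t_e = 0.707 × 0.1875 = 0.1326 in; L = 18 in.
Weld metal: R_n/Ω = (1/2.0) × 0.6 × 90 × 0.1326 × 18 = 64.43 kip.
Base metal (shear rupture): R_n/Ω = (1/2.0) × 0.6 × 58 × 0.1875 × 18 = 58.72 kip.
Governing: base-metal shear rupture.

R_n/Ω ≈ 58.7 kip (base-metal shear rupture governs)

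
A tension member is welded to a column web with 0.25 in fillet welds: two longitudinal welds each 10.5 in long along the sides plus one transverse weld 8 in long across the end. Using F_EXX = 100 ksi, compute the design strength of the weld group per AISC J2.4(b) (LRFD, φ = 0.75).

t_e = 0.707 × 0.25 = 0.1767 in.
R_nwl = 0.6 × 100 × 0.1767 × 21 = 222.7 kips (longitudinal, 2 welds).
R_nwt = 0.6 × 100 × 0.1767 × 8 = 84.84 kips (transverse, base value).
(i) R_nwl + R_nwt = 307.5 kips; (ii) 0.85 R_nwl + 1.5 R_nwt = 316.6 kips.
R_n = max = 316.6 kips [governs: (ii)]; φR_n = 237.4 kips.

φR_n ≈ 237 kips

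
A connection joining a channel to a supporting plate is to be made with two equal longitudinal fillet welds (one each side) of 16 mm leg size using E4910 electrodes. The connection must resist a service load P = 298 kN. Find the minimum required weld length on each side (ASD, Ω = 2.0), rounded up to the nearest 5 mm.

E49XX → F_EXX = 490 MPa.
Throat t_e = 0.707 × 16 = 11.31 mm.
r_n/Ω = (0.6 × 490 × 11.31) / 2.0 = 1663 N/mm = 1.663 kN/mm.
L_req = P / (r_n/Ω) = 298 / 1.663 = 179.2 mm total.
Per side: 179.2 / 2 = 89.6 mm.
Round up → use L = 90 mm on each side.

L = 90 mm on each side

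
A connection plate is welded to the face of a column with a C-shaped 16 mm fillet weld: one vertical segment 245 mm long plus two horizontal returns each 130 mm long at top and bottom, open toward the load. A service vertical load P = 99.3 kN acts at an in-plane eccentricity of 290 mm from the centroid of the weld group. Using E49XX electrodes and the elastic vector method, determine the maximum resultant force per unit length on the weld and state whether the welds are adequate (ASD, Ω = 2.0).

E49XX → F_EXX = 490 MPa.
Total weld length L_w = 505 mm. Treat welds as unit-width lines.
Centroid: x̄ = 2×130×65 / 505 = 33.47 mm from the vertical weld.
Polar moment about centroid: J = I_x + I_y = [245³/12 + 2×130×122.5²] + [245×33.47² + 2(130³/12 + 130×31.53²)] = 6026000 mm³.
Direct shear f_v = P/L_w = 99.3×10³ / 505 = 196.6 N/mm (vertical).
Torsion M = P·e = 99.3×10³ × 290 = 28797000 N·mm.
Critical point at (x, y) = (96.53, 122.5) from centroid. f_tx = M·y/J = 585.4 N/mm; f_ty = M·x/J = 461.3 N/mm.
Resultant f_max = √[f_tx² + (f_v + f_ty)²] = √[585.4² + (196.6 + 461.3)²] = 880.7 N/mm.
Capacity per unit length: r_n/Ω = (1/2.0) × 0.6 × 490 × (0.707 × 16) = 1663 N/mm.
880.7 ≤ 1663 → adequate.

f_max ≈ 881 N/mm; adequate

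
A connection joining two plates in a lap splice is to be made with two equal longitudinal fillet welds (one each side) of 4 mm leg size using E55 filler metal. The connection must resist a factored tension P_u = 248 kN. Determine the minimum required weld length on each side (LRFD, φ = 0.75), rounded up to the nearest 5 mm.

L = 180 mm on each side

E55XX → F_EXX = 550 MPa.
Throat t_e = 0.707 × 4 = 2.828 mm.
φr_n = 0.75 × 0.6 × 550 × 2.828 × 10⁻³ = 0.6999 kN/mm.
L_req = P_u / φr_n = 248 / 0.6999 = 354.3 mm total.
Per side: 354.3 / 2 = 177.2 mm.
Round up → use L = 180 mm on each side.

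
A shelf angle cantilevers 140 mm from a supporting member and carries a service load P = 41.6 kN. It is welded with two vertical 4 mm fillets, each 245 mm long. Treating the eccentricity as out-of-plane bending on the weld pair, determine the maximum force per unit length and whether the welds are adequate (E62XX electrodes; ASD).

E62XX → F_EXX = 620 MPa.
L_w = 2 × 245 = 490 mm; section modulus (unit throat) S = 2 × L²/6 = 20010 mm².
Direct shear f_v = P/L_w = 41.6×10³/490 = 84.9 N/mm.
Moment M = P × e = 41.6×10³ × 140 = 5824000 N·mm; bending f_b = M/S = 291.1 N/mm.
f_max = √(f_v² + f_b²) = √(84.9² + 291.1²) = 303.2 N/mm.
r_n/Ω = (1/2.0) × 0.6 × 620 × (0.707 × 4) = 526 N/mm → adequate.

f_max ≈ 303 N/mm; adequate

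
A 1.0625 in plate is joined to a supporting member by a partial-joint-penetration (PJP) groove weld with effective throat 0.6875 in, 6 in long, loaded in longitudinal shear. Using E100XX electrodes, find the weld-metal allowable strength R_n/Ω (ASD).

E100XX → F_EXX = 100 ksi.
Effective throat (given) t_e = 0.6875 in.
A_we = 0.6875 × 6 = 4.125 in².
F_nw = 0.6 F_EXX = 60 ksi.
R_n/Ω = (60 × 4.125) / 2.0 = 123.8 kips.

R_n/Ω ≈ 124 kips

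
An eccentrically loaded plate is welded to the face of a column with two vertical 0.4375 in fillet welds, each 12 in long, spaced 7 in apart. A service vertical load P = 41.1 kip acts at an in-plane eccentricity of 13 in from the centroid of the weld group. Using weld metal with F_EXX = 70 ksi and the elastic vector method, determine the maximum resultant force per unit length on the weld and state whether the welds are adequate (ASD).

Total weld length L_w = 24 in. Treat welds as unit-width lines.
Polar moment about centroid: J = 2[d³/12 + d(b/2)²] = 2[12³/12 + 12×3.5²] = 582 in³.
Direct shear f_v = P/L_w = 41.1 / 24 = 1.713 kip/in (vertical).
Torsion M = P·e = 41.1 × 13 = 534.3 kip·in.
Critical point at (x, y) = (3.5, 6) from centroid. f_tx = M·y/J = 5.508 kip/in; f_ty = M·x/J = 3.213 kip/in.
Resultant f_max = √[f_tx² + (f_v + f_ty)²] = √[5.508² + (1.713 + 3.213)²] = 7.389 kip/in.
Capacity per unit length: r_n/Ω = (1/2.0) × 0.6 × 70 × (0.707 × 0.4375) = 6.496 kip/in.
7.389 > 6.496 → NOT adequate.

f_max ≈ 7.39 kip/in; NOT adequate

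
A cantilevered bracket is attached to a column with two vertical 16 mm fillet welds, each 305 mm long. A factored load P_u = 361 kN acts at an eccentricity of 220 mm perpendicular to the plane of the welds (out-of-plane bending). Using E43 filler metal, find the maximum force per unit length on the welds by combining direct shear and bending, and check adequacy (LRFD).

E43XX → F_EXX = 430 MPa.
L_w = 2 × 305 = 610 mm; section modulus (unit throat) S = 2 × L²/6 = 31010 mm².
Direct shear f_v = P/L_w = 361×10³/610 = 591.8 N/mm.
Moment M = P × e = 361×10³ × 220 = 79420000 N·mm; bending f_b = M/S = 2561 N/mm.
f_max = √(f_v² + f_b²) = √(591.8² + 2561²) = 2629 N/mm.
φr_n = 0.75 × 0.6 × 430 × (0.707 × 16) = 2189 N/mm → NOT adequate.

f_max ≈ 2630 N/mm; NOT adequate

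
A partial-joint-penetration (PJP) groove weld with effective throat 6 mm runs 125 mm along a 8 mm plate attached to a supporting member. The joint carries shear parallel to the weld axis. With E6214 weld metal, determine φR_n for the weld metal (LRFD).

φR_n ≈ 209 kN

E62XX → F_EXX = 620 MPa.
Effective throat (given) t_e = 6 mm.
A_we = 6 × 125 = 750 mm².
F_nw = 0.6 F_EXX = 372 MPa.
φR_n = 0.75 × 372 × 750 × 10⁻³ = 209.2 kN.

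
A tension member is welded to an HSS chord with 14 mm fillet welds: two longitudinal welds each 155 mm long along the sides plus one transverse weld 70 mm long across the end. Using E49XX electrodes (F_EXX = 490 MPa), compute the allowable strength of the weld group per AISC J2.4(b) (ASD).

R_n/Ω ≈ 553 kN

t_e = 0.707 × 14 = 9.898 mm.
R_nwl = 0.6 × 490 × 9.898 × 310 × 10⁻³ = 902.1 kN (longitudinal, 2 welds).
R_nwt = 0.6 × 490 × 9.898 × 70 × 10⁻³ = 203.7 kN (transverse, base value).
(i) R_nwl + R_nwt = 1106 kN; (ii) 0.85 R_nwl + 1.5 R_nwt = 1072 kN.
R_n = max = 1106 kN [governs: (i)]; R_n/Ω = 552.9 kN.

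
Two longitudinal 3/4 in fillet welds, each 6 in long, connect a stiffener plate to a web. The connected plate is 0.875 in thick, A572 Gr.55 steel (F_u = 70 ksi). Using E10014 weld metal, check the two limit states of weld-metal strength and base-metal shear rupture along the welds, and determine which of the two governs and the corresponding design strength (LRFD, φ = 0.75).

φR_n ≈ 286 kip (weld metal governs)

E100XX → F_EXX = 100 ksi.
t_e = 0.707 × 0.75 = 0.5302 in; L = 12 in.
Weld metal: φR_n = 0.75 × 0.6 × 100 × 0.5302 × 12 = 286.3 kip.
Base metal (shear rupture): φR_n = 0.75 × 0.6 × 70 × 0.875 × 12 = 330.8 kip.
Governing: weld metal.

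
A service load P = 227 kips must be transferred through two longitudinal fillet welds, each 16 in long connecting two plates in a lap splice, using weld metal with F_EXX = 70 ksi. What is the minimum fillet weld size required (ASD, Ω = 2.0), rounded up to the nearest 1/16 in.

Total weld length L = 32 in.
Required throat t_e = P × Ω / (0.6 F_EXX × L) = 227 × 2.0 / (0.6 × 70 × 32) = 0.3378 in.
Required leg w = t_e / 0.707 = 0.4778 in → use 1/2 in.

w = 1/2 in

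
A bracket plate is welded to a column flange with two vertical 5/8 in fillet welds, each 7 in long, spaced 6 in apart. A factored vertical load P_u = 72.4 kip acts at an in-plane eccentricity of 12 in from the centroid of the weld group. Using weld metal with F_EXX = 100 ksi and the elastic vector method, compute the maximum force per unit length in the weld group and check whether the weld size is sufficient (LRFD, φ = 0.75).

Total weld length L_w = 14 in. Treat welds as unit-width lines.
Polar moment about centroid: J = 2[d³/12 + d(b/2)²] = 2[7³/12 + 7×3²] = 183.2 in³.
Direct shear f_v = P/L_w = 72.4 / 14 = 5.171 kip/in (vertical).
Torsion M = P·e = 72.4 × 12 = 868.8 kip·in.
Critical point at (x, y) = (3, 3.5) from centroid. f_tx = M·y/J = 16.6 kip/in; f_ty = M·x/J = 14.23 kip/in.
Resultant f_max = √[f_tx² + (f_v + f_ty)²] = √[16.6² + (5.171 + 14.23)²] = 25.53 kip/in.
Capacity per unit length: φr_n = 0.75 × 0.6 × 100 × (0.707 × 0.625) = 19.88 kip/in.
25.53 > 19.88 → NOT adequate.

f_max ≈ 25.5 kip/in; NOT adequate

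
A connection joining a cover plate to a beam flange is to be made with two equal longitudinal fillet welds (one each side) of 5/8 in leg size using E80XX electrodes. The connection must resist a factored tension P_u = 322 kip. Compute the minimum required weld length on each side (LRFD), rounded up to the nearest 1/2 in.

L = 10.5 in on each side

E80XX → F_EXX = 80 ksi.
Throat t_e = 0.707 × 0.625 = 0.4419 in.
φr_n = 0.75 × 0.6 × 80 × 0.4419 = 15.91 kip/in.
L_req = P_u / φr_n = 322 / 15.91 = 20.24 in total.
Per side: 20.24 / 2 = 10.12 in.
Round up → use L = 10.5 in on each side.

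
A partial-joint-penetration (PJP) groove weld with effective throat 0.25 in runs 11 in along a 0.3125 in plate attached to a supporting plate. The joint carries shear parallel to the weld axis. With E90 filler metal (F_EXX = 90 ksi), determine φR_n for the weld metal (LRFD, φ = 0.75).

Effective throat (given) t_e = 0.25 in.
A_we = 0.25 × 11 = 2.75 in².
F_nw = 0.6 F_EXX = 54 ksi.
φR_n = 0.75 × 54 × 2.75 = 111.4 kips.

φR_n ≈ 111 kips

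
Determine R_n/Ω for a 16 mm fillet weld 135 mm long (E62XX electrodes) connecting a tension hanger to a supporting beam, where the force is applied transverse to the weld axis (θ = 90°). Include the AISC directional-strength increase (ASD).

E62XX → F_EXX = 620 MPa.
t_e = 0.707 × 16 = 11.31 mm; A_we = 11.31 × 135 = 1527 mm².
Directional factor: 1.0 + 0.5 sin^1.5(90°) = 1.5.
F_nw = 0.6 × 620 × 1.5 = 558 MPa.
R_n/Ω = (558 × 1527) / 2.0 × 10⁻³ = 426.1 kN.

R_n/Ω ≈ 426 kN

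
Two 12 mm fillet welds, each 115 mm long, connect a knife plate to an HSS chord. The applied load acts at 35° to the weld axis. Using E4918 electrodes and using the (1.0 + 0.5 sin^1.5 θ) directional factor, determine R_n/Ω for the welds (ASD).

E49XX → F_EXX = 490 MPa.
t_e = 0.707 × 12 = 8.484 mm; A_we = 8.484 × 230 = 1951 mm².
Directional factor: 1.0 + 0.5 sin^1.5(35°) = 1.217.
F_nw = 0.6 × 490 × 1.217 = 357.9 MPa.
R_n/Ω = (357.9 × 1951) / 2.0 × 10⁻³ = 349.1 kN.

R_n/Ω ≈ 349 kN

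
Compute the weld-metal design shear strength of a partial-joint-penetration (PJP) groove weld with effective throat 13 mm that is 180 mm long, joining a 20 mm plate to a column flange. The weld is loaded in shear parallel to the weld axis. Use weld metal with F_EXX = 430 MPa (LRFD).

φR_n ≈ 453 kN

Effective throat (given) t_e = 13 mm.
A_we = 13 × 180 = 2340 mm².
F_nw = 0.6 F_EXX = 258 MPa.
φR_n = 0.75 × 258 × 2340 × 10⁻³ = 452.8 kN.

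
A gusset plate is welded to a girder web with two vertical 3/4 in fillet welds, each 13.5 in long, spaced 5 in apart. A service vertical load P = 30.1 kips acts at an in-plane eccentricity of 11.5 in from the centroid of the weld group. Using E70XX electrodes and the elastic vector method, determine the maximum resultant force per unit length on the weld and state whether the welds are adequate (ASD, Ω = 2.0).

E70XX → F_EXX = 70 ksi.
Total weld length L_w = 27 in. Treat welds as unit-width lines.
Polar moment about centroid: J = 2[d³/12 + d(b/2)²] = 2[13.5³/12 + 13.5×2.5²] = 578.8 in³.
Direct shear f_v = P/L_w = 30.1 / 27 = 1.115 kip/in (vertical).
Torsion M = P·e = 30.1 × 11.5 = 346.15 kip·in.
Critical point at (x, y) = (2.5, 6.75) from centroid. f_tx = M·y/J = 4.037 kip/in; f_ty = M·x/J = 1.495 kip/in.
Resultant f_max = √[f_tx² + (f_v + f_ty)²] = √[4.037² + (1.115 + 1.495)²] = 4.807 kip/in.
Capacity per unit length: r_n/Ω = (1/2.0) × 0.6 × 70 × (0.707 × 0.75) = 11.14 kip/in.
4.807 ≤ 11.14 → adequate.

f_max ≈ 4.81 kip/in; adequate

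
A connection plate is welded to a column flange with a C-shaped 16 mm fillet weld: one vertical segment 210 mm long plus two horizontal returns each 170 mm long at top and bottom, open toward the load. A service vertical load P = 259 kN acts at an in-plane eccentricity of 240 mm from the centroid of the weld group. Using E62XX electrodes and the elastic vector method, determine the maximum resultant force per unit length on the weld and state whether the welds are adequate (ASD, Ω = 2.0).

E62XX → F_EXX = 620 MPa.
Total weld length L_w = 550 mm. Treat welds as unit-width lines.
Centroid: x̄ = 2×170×85 / 550 = 52.55 mm from the vertical weld.
Polar moment about centroid: J = I_x + I_y = [210³/12 + 2×170×105²] + [210×52.55² + 2(170³/12 + 170×32.45²)] = 6277000 mm³.
Direct shear f_v = P/L_w = 259×10³ / 550 = 470.9 N/mm (vertical).
Torsion M = P·e = 259×10³ × 240 = 62160000 N·mm.
Critical point at (x, y) = (117.5, 105) from centroid. f_tx = M·y/J = 1040 N/mm; f_ty = M·x/J = 1163 N/mm.
Resultant f_max = √[f_tx² + (f_v + f_ty)²] = √[1040² + (470.9 + 1163)²] = 1937 N/mm.
Capacity per unit length: r_n/Ω = (1/2.0) × 0.6 × 620 × (0.707 × 16) = 2104 N/mm.
1937 ≤ 2104 → adequate.

f_max ≈ 1940 N/mm; adequate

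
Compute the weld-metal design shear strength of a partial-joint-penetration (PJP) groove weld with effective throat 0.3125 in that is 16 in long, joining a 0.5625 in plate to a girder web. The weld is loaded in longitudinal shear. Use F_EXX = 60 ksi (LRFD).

φR_n ≈ 135 kip

Effective throat (given) t_e = 0.3125 in.
A_we = 0.3125 × 16 = 5 in².
F_nw = 0.6 F_EXX = 36 ksi.
φR_n = 0.75 × 36 × 5 = 135 kip.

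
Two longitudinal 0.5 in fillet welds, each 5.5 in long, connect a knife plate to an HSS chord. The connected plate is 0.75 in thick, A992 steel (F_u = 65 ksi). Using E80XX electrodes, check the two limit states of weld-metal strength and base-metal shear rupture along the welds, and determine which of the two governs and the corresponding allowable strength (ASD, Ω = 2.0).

R_n/Ω ≈ 93.3 kips (weld metal governs)

E80XX → F_EXX = 80 ksi.
t_e = 0.707 × 0.5 = 0.3535 in; L = 11 in.
Weld metal: R_n/Ω = (1/2.0) × 0.6 × 80 × 0.3535 × 11 = 93.32 kips.
Base metal (shear rupture): R_n/Ω = (1/2.0) × 0.6 × 65 × 0.75 × 11 = 160.9 kips.
Governing: weld metal.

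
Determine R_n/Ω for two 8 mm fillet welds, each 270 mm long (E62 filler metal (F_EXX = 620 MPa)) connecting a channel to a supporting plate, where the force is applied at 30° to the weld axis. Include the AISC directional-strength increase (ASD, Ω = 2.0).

t_e = 0.707 × 8 = 5.656 mm; A_we = 5.656 × 540 = 3054 mm².
Directional factor: 1.0 + 0.5 sin^1.5(30°) = 1.177.
F_nw = 0.6 × 620 × 1.177 = 437.8 MPa.
R_n/Ω = (437.8 × 3054) / 2.0 × 10⁻³ = 668.5 kN.

R_n/Ω ≈ 669 kN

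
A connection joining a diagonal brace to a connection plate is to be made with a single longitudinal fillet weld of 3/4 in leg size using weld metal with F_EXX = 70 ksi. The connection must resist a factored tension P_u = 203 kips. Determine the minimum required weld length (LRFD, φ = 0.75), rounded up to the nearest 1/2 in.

Throat t_e = 0.707 × 0.75 = 0.5302 in.
φr_n = 0.75 × 0.6 × 70 × 0.5302 = 16.7 kips/in.
L_req = P_u / φr_n = 203 / 16.7 = 12.15 in total.
Round up → use L = 12.5 in.

L = 12.5 in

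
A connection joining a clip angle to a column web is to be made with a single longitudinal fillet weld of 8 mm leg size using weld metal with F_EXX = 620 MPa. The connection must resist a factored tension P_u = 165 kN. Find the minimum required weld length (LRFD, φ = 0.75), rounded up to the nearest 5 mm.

L = 105 mm

Throat t_e = 0.707 × 8 = 5.656 mm.
φr_n = 0.75 × 0.6 × 620 × 5.656 × 10⁻³ = 1.578 kN/mm.
L_req = P_u / φr_n = 165 / 1.578 = 104.6 mm total.
Round up → use L = 105 mm.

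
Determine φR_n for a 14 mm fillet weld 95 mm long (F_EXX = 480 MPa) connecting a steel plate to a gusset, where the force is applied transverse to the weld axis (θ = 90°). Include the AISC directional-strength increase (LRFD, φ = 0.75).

φR_n ≈ 305 kN

t_e = 0.707 × 14 = 9.898 mm; A_we = 9.898 × 95 = 940.3 mm².
Directional factor: 1.0 + 0.5 sin^1.5(90°) = 1.5.
F_nw = 0.6 × 480 × 1.5 = 432 MPa.
φR_n = 0.75 × 432 × 940.3 × 10⁻³ = 304.7 kN.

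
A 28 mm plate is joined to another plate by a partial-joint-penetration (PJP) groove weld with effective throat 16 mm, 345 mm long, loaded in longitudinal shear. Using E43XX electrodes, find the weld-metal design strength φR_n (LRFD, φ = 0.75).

E43XX → F_EXX = 430 MPa.
Effective throat (given) t_e = 16 mm.
A_we = 16 × 345 = 5520 mm².
F_nw = 0.6 F_EXX = 258 MPa.
φR_n = 0.75 × 258 × 5520 × 10⁻³ = 1068 kN.

φR_n ≈ 1070 kN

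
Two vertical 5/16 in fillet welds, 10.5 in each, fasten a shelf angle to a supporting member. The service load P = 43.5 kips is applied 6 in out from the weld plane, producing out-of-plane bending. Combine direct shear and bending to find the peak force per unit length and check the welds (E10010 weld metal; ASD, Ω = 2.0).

f_max ≈ 7.4 kip/in; NOT adequate

E100XX → F_EXX = 100 ksi.
L_w = 2 × 10.5 = 21 in; section modulus (unit throat) S = 2 × L²/6 = 36.75 in².
Direct shear f_v = P/L_w = 43.5/21 = 2.071 kip/in.
Moment M = P × e = 43.5 × 6 = 261 kip·in; bending f_b = M/S = 7.102 kip/in.
f_max = √(f_v² + f_b²) = √(2.071² + 7.102²) = 7.398 kip/in.
r_n/Ω = (1/2.0) × 0.6 × 100 × (0.707 × 0.3125) = 6.628 kip/in → NOT adequate.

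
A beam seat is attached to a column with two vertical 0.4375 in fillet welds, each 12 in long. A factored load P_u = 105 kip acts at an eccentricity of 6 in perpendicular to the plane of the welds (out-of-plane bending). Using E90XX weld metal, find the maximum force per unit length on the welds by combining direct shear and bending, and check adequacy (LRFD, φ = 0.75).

E90XX → F_EXX = 90 ksi.
L_w = 2 × 12 = 24 in; section modulus (unit throat) S = 2 × L²/6 = 48 in².
Direct shear f_v = P/L_w = 105/24 = 4.375 kip/in.
Moment M = P × e = 105 × 6 = 630 kip·in; bending f_b = M/S = 13.12 kip/in.
f_max = √(f_v² + f_b²) = √(4.375² + 13.12²) = 13.83 kip/in.
φr_n = 0.75 × 0.6 × 90 × (0.707 × 0.4375) = 12.53 kip/in → NOT adequate.

f_max ≈ 13.8 kip/in; NOT adequate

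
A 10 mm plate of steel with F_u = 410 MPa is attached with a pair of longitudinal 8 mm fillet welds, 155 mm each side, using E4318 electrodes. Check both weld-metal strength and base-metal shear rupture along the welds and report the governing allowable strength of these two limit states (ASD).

E43XX → F_EXX = 430 MPa.
t_e = 0.707 × 8 = 5.656 mm; L = 310 mm.
Weld metal: R_n/Ω = (1/2.0) × 0.6 × 430 × 5.656 × 310 × 10⁻³ = 226.2 kN.
Base metal (shear rupture): R_n/Ω = (1/2.0) × 0.6 × 410 × 10 × 310 × 10⁻³ = 381.3 kN.
Governing: weld metal.

R_n/Ω ≈ 226 kN (weld metal governs)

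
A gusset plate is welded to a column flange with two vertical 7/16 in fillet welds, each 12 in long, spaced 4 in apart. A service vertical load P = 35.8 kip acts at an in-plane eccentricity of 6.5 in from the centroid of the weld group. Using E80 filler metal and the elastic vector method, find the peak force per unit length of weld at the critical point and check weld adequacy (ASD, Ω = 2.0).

f_max ≈ 4.53 kip/in; adequate

E80XX → F_EXX = 80 ksi.
Total weld length L_w = 24 in. Treat welds as unit-width lines.
Polar moment about centroid: J = 2[d³/12 + d(b/2)²] = 2[12³/12 + 12×2²] = 384 in³.
Direct shear f_v = P/L_w = 35.8 / 24 = 1.492 kip/in (vertical).
Torsion M = P·e = 35.8 × 6.5 = 232.7 kip·in.
Critical point at (x, y) = (2, 6) from centroid. f_tx = M·y/J = 3.636 kip/in; f_ty = M·x/J = 1.212 kip/in.
Resultant f_max = √[f_tx² + (f_v + f_ty)²] = √[3.636² + (1.492 + 1.212)²] = 4.531 kip/in.
Capacity per unit length: r_n/Ω = (1/2.0) × 0.6 × 80 × (0.707 × 0.4375) = 7.423 kip/in.
4.531 ≤ 7.423 → adequate.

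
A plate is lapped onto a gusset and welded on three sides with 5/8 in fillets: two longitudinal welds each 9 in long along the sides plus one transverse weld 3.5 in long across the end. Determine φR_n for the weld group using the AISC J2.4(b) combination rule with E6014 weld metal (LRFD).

E60XX → F_EXX = 60 ksi.
t_e = 0.707 × 0.625 = 0.4419 in.
R_nwl = 0.6 × 60 × 0.4419 × 18 = 286.3 kip (longitudinal, 2 welds).
R_nwt = 0.6 × 60 × 0.4419 × 3.5 = 55.68 kip (transverse, base value).
(i) R_nwl + R_nwt = 342 kip; (ii) 0.85 R_nwl + 1.5 R_nwt = 326.9 kip.
R_n = max = 342 kip [governs: (i)]; φR_n = 256.5 kip.

φR_n ≈ 257 kip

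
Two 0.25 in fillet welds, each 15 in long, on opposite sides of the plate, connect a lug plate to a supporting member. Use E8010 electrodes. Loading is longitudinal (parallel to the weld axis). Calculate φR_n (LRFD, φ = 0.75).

E80XX → F_EXX = 80 ksi.
Effective throat t_e = 0.707 × 0.25 = 0.1767 in.
Total length L = 30 in; A_we = 0.1767 × 30 = 5.302 in².
F_nw = 0.6 F_EXX = 0.6 × 80 = 48 ksi.
φR_n = 0.75 × 48 × 5.302 = 190.9 kip.

φR_n ≈ 191 kip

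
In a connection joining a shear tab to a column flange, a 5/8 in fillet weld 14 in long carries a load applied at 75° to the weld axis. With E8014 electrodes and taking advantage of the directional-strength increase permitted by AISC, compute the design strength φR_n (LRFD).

φR_n ≈ 328 kips

E80XX → F_EXX = 80 ksi.
t_e = 0.707 × 0.625 = 0.4419 in; A_we = 0.4419 × 14 = 6.186 in².
Directional factor: 1.0 + 0.5 sin^1.5(75°) = 1.475.
F_nw = 0.6 × 80 × 1.475 = 70.78 ksi.
φR_n = 0.75 × 70.78 × 6.186 = 328.4 kips.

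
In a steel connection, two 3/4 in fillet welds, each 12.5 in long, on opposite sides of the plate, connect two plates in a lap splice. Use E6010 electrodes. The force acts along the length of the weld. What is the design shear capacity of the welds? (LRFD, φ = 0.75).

E60XX → F_EXX = 60 ksi.
Effective throat t_e = 0.707 × 0.75 = 0.5302 in.
Total length L = 25 in; A_we = 0.5302 × 25 = 13.26 in².
F_nw = 0.6 F_EXX = 0.6 × 60 = 36 ksi.
φR_n = 0.75 × 36 × 13.26 = 357.9 kip.

φR_n ≈ 358 kip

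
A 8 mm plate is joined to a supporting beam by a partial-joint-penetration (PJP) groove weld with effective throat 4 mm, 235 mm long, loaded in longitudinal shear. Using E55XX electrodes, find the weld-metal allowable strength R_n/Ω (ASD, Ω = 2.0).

E55XX → F_EXX = 550 MPa.
Effective throat (given) t_e = 4 mm.
A_we = 4 × 235 = 940 mm².
F_nw = 0.6 F_EXX = 330 MPa.
R_n/Ω = (330 × 940) / 2.0 × 10⁻³ = 155.1 kN.

R_n/Ω ≈ 155 kN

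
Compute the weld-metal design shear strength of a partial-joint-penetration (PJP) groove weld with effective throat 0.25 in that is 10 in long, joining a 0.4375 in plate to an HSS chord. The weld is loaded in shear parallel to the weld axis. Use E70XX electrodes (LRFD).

φR_n ≈ 78.8 kip

E70XX → F_EXX = 70 ksi.
Effective throat (given) t_e = 0.25 in.
A_we = 0.25 × 10 = 2.5 in².
F_nw = 0.6 F_EXX = 42 ksi.
φR_n = 0.75 × 42 × 2.5 = 78.75 kip.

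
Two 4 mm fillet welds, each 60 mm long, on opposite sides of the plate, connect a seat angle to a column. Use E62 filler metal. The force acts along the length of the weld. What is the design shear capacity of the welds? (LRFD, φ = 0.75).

φR_n ≈ 94.7 kN

E62XX → F_EXX = 620 MPa.
Effective throat t_e = 0.707 × 4 = 2.828 mm.
Total length L = 120 mm; A_we = 2.828 × 120 = 339.4 mm².
F_nw = 0.6 F_EXX = 0.6 × 620 = 372 MPa.
φR_n = 0.75 × 372 × 339.4 × 10⁻³ = 94.68 kN.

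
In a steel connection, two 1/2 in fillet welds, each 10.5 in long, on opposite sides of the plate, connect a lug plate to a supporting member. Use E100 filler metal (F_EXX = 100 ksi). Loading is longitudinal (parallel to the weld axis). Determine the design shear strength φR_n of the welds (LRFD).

Effective throat t_e = 0.707 × 0.5 = 0.3535 in.
Total length L = 21 in; A_we = 0.3535 × 21 = 7.423 in².
F_nw = 0.6 F_EXX = 0.6 × 100 = 60 ksi.
φR_n = 0.75 × 60 × 7.423 = 334.1 kips.

φR_n ≈ 334 kips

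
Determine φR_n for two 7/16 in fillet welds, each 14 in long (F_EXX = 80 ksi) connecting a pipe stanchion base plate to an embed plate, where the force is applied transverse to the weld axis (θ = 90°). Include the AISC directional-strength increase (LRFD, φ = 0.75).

t_e = 0.707 × 0.4375 = 0.3093 in; A_we = 0.3093 × 28 = 8.661 in².
Directional factor: 1.0 + 0.5 sin^1.5(90°) = 1.5.
F_nw = 0.6 × 80 × 1.5 = 72 ksi.
φR_n = 0.75 × 72 × 8.661 = 467.7 kip.

φR_n ≈ 468 kip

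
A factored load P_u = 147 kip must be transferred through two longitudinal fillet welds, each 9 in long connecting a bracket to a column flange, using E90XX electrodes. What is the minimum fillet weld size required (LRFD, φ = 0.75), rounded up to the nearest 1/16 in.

w = 5/16 in

E90XX → F_EXX = 90 ksi.
Total weld length L = 18 in.
Required throat t_e = P_u / (φ × 0.6 F_EXX × L) = 147 / (0.75 × 0.6 × 90 × 18) = 0.2016 in.
Required leg w = t_e / 0.707 = 0.2852 in → use 5/16 in.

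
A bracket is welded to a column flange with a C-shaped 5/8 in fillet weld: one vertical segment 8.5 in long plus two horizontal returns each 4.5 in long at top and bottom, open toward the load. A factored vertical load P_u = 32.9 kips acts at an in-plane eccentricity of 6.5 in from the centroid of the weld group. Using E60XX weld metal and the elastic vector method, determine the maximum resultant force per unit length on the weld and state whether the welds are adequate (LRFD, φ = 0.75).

f_max ≈ 5.95 kip/in; adequate

E60XX → F_EXX = 60 ksi.
Total weld length L_w = 17.5 in. Treat welds as unit-width lines.
Centroid: x̄ = 2×4.5×2.25 / 17.5 = 1.157 in from the vertical weld.
Polar moment about centroid: J = I_x + I_y = [8.5³/12 + 2×4.5×4.25²] + [8.5×1.157² + 2(4.5³/12 + 4.5×1.093²)] = 251.1 in³.
Direct shear f_v = P/L_w = 32.9 / 17.5 = 1.88 kip/in (vertical).
Torsion M = P·e = 32.9 × 6.5 = 213.85 kip·in.
Critical point at (x, y) = (3.343, 4.25) from centroid. f_tx = M·y/J = 3.62 kip/in; f_ty = M·x/J = 2.847 kip/in.
Resultant f_max = √[f_tx² + (f_v + f_ty)²] = √[3.62² + (1.88 + 2.847)²] = 5.954 kip/in.
Capacity per unit length: φr_n = 0.75 × 0.6 × 60 × (0.707 × 0.625) = 11.93 kip/in.
5.954 ≤ 11.93 → adequate.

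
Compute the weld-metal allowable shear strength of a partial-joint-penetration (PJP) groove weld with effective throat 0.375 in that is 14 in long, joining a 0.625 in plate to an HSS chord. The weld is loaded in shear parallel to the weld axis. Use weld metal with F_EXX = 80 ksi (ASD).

R_n/Ω ≈ 126 kips

Effective throat (given) t_e = 0.375 in.
A_we = 0.375 × 14 = 5.25 in².
F_nw = 0.6 F_EXX = 48 ksi.
R_n/Ω = (48 × 5.25) / 2.0 = 126 kips.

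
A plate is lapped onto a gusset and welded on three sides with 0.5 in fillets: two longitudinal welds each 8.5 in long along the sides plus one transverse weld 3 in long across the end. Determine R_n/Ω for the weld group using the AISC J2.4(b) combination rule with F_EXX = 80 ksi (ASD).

R_n/Ω ≈ 170 kip

t_e = 0.707 × 0.5 = 0.3535 in.
R_nwl = 0.6 × 80 × 0.3535 × 17 = 288.5 kip (longitudinal, 2 welds).
R_nwt = 0.6 × 80 × 0.3535 × 3 = 50.9 kip (transverse, base value).
(i) R_nwl + R_nwt = 339.4 kip; (ii) 0.85 R_nwl + 1.5 R_nwt = 321.5 kip.
R_n = max = 339.4 kip [governs: (i)]; R_n/Ω = 169.7 kip.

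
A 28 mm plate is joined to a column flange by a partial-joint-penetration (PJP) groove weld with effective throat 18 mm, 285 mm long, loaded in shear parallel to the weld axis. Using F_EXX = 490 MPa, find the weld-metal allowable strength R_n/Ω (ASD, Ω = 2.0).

R_n/Ω ≈ 754 kN

Effective throat (given) t_e = 18 mm.
A_we = 18 × 285 = 5130 mm².
F_nw = 0.6 F_EXX = 294 MPa.
R_n/Ω = (294 × 5130) / 2.0 × 10⁻³ = 754.1 kN.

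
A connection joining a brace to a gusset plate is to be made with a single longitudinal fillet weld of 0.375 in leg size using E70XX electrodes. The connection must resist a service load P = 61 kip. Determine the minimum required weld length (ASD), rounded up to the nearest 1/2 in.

E70XX → F_EXX = 70 ksi.
Throat t_e = 0.707 × 0.375 = 0.2651 in.
r_n/Ω = (0.6 × 70 × 0.2651) / 2.0 = 5.568 kip/in.
L_req = P / (r_n/Ω) = 61 / 5.568 = 10.96 in total.
Round up → use L = 11 in.

L = 11 in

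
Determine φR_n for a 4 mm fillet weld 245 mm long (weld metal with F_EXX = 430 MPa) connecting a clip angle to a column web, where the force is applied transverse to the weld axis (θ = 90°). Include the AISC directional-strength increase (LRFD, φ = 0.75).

φR_n ≈ 201 kN

t_e = 0.707 × 4 = 2.828 mm; A_we = 2.828 × 245 = 692.9 mm².
Directional factor: 1.0 + 0.5 sin^1.5(90°) = 1.5.
F_nw = 0.6 × 430 × 1.5 = 387 MPa.
φR_n = 0.75 × 387 × 692.9 × 10⁻³ = 201.1 kN.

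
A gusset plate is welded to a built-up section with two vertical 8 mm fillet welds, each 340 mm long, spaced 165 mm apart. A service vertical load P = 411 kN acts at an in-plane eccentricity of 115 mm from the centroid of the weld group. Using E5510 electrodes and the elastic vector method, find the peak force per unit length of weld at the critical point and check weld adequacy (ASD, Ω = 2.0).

f_max ≈ 1190 N/mm; NOT adequate

E55XX → F_EXX = 550 MPa.
Total weld length L_w = 680 mm. Treat welds as unit-width lines.
Polar moment about centroid: J = 2[d³/12 + d(b/2)²] = 2[340³/12 + 340×82.5²] = 11180000 mm³.
Direct shear f_v = P/L_w = 411×10³ / 680 = 604.4 N/mm (vertical).
Torsion M = P·e = 411×10³ × 115 = 47265000 N·mm.
Critical point at (x, y) = (82.5, 170) from centroid. f_tx = M·y/J = 718.8 N/mm; f_ty = M·x/J = 348.8 N/mm.
Resultant f_max = √[f_tx² + (f_v + f_ty)²] = √[718.8² + (604.4 + 348.8)²] = 1194 N/mm.
Capacity per unit length: r_n/Ω = (1/2.0) × 0.6 × 550 × (0.707 × 8) = 933.2 N/mm.
1194 > 933.2 → NOT adequate.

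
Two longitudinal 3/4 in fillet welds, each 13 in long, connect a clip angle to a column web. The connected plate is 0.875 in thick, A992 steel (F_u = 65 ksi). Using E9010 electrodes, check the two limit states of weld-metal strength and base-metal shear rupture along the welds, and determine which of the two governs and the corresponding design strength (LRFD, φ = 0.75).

φR_n ≈ 558 kips (weld metal governs)

E90XX → F_EXX = 90 ksi.
t_e = 0.707 × 0.75 = 0.5302 in; L = 26 in.
Weld metal: φR_n = 0.75 × 0.6 × 90 × 0.5302 × 26 = 558.4 kips.
Base metal (shear rupture): φR_n = 0.75 × 0.6 × 65 × 0.875 × 26 = 665.4 kips.
Governing: weld metal.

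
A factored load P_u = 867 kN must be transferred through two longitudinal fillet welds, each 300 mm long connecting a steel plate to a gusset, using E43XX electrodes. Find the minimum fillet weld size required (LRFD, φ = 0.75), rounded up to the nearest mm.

E43XX → F_EXX = 430 MPa.
Total weld length L = 600 mm.
Required throat t_e = P_u / (φ × 0.6 F_EXX × L) = 867 / (0.75 × 0.6 × 430 × 600 × 10⁻³) = 7.468 mm.
Required leg w = t_e / 0.707 = 10.56 mm → use 11 mm.

w = 11 mm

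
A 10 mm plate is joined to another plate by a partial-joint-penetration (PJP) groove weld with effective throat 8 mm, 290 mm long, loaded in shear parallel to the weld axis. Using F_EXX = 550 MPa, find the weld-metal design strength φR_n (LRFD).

Effective throat (given) t_e = 8 mm.
A_we = 8 × 290 = 2320 mm².
F_nw = 0.6 F_EXX = 330 MPa.
φR_n = 0.75 × 330 × 2320 × 10⁻³ = 574.2 kN.

φR_n ≈ 574 kN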